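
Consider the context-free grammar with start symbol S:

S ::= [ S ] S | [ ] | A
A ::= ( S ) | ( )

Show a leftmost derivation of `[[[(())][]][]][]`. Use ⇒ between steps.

S ⇒ [S]S ⇒ [[S]S]S ⇒ [[[S]S]S]S ⇒ [[[A]S]S]S ⇒ [[[(S)]S]S]S ⇒ [[[(A)]S]S]S ⇒ [[[(())]S]S]S ⇒ [[[(())][]]S]S ⇒ [[[(())][]][]]S ⇒ [[[(())][]][]][]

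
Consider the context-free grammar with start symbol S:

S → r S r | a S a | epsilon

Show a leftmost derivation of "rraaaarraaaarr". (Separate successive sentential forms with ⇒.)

S ⇒ rSr ⇒ rrSrr ⇒ rraSarr ⇒ rraaSaarr ⇒ rraaaSaaarr ⇒ rraaaaSaaaarr ⇒ rraaaarSraaaarr ⇒ rraaaarraaaarr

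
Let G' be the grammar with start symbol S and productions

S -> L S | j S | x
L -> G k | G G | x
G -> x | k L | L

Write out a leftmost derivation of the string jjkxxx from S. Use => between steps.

S=>jS=>jjS=>jjLS=>jjGGS=>jjkLGS=>jjkxGS=>jjkxxS=>jjkxxx

S => jS   [S -> j S]
jS => jjS   [S -> j S]
jjS => jjLS   [S -> L S]
jjLS => jjGGS   [L -> G G]
jjGGS => jjkLGS   [G -> k L]
jjkLGS => jjkxGS   [L -> x]
jjkxGS => jjkxxS   [G -> x]
jjkxxS => jjkxxx   [S -> x]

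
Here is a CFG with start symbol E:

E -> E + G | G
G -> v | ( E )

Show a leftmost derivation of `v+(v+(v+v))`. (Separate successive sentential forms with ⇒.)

E ⇒ E+G   [E -> E + G]
E+G ⇒ G+G   [E -> G]
G+G ⇒ v+G   [G -> v]
v+G ⇒ v+(E)   [G -> ( E )]
v+(E) ⇒ v+(E+G)   [E -> E + G]
v+(E+G) ⇒ v+(G+G)   [E -> G]
v+(G+G) ⇒ v+(v+G)   [G -> v]
v+(v+G) ⇒ v+(v+(E))   [G -> ( E )]
v+(v+(E)) ⇒ v+(v+(E+G))   [E -> E + G]
v+(v+(E+G)) ⇒ v+(v+(G+G))   [E -> G]
v+(v+(G+G)) ⇒ v+(v+(v+G))   [G -> v]
v+(v+(v+G)) ⇒ v+(v+(v+v))   [G -> v]

E ⇒ E+G ⇒ G+G ⇒ v+G ⇒ v+(E) ⇒ v+(E+G) ⇒ v+(G+G) ⇒ v+(v+G) ⇒ v+(v+(E)) ⇒ v+(v+(E+G)) ⇒ v+(v+(G+G)) ⇒ v+(v+(v+G)) ⇒ v+(v+(v+v))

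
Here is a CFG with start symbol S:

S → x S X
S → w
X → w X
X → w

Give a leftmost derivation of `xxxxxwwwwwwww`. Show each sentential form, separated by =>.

S => xSX => xxSXX => xxxSXXX => xxxxSXXXX => xxxxxSXXXXX => xxxxxwXXXXX => xxxxxwwXXXXX => xxxxxwwwXXXX => xxxxxwwwwXXX => xxxxxwwwwwXX => xxxxxwwwwwwX => xxxxxwwwwwwwX => xxxxxwwwwwwww

S => xSX   [S → x S X]
xSX => xxSXX   [S → x S X]
xxSXX => xxxSXXX   [S → x S X]
xxxSXXX => xxxxSXXXX   [S → x S X]
xxxxSXXXX => xxxxxSXXXXX   [S → x S X]
xxxxxSXXXXX => xxxxxwXXXXX   [S → w]
xxxxxwXXXXX => xxxxxwwXXXXX   [X → w X]
xxxxxwwXXXXX => xxxxxwwwXXXX   [X → w]
xxxxxwwwXXXX => xxxxxwwwwXXX   [X → w]
xxxxxwwwwXXX => xxxxxwwwwwXX   [X → w]
xxxxxwwwwwXX => xxxxxwwwwwwX   [X → w]
xxxxxwwwwwwX => xxxxxwwwwwwwX   [X → w X]
xxxxxwwwwwwwX => xxxxxwwwwwwww   [X → w]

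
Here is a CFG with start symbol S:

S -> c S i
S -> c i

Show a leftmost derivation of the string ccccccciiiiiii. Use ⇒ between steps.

S ⇒ cSi ⇒ ccSii ⇒ cccSiii ⇒ ccccSiiii ⇒ cccccSiiiii ⇒ ccccccSiiiiii ⇒ ccccccciiiiiii

S ⇒ cSi   [S -> c S i]
cSi ⇒ ccSii   [S -> c S i]
ccSii ⇒ cccSiii   [S -> c S i]
cccSiii ⇒ ccccSiiii   [S -> c S i]
ccccSiiii ⇒ cccccSiiiii   [S -> c S i]
cccccSiiiii ⇒ ccccccSiiiiii   [S -> c S i]
ccccccSiiiiii ⇒ ccccccciiiiiii   [S -> c i]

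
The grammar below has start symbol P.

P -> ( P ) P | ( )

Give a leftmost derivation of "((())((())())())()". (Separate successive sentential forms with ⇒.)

P ⇒ (P)P   [P -> ( P ) P]
(P)P ⇒ ((P)P)P   [P -> ( P ) P]
((P)P)P ⇒ ((())P)P   [P -> ( )]
((())P)P ⇒ ((())(P)P)P   [P -> ( P ) P]
((())(P)P)P ⇒ ((())((P)P)P)P   [P -> ( P ) P]
((())((P)P)P)P ⇒ ((())((())P)P)P   [P -> ( )]
((())((())P)P)P ⇒ ((())((())())P)P   [P -> ( )]
((())((())())P)P ⇒ ((())((())())())P   [P -> ( )]
((())((())())())P ⇒ ((())((())())())()   [P -> ( )]

P⇒(P)P⇒((P)P)P⇒((())P)P⇒((())(P)P)P⇒((())((P)P)P)P⇒((())((())P)P)P⇒((())((())())P)P⇒((())((())())())P⇒((())((())())())()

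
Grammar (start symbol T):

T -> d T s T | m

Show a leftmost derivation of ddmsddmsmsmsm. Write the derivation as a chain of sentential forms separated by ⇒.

T⇒dTsT⇒ddTsTsT⇒ddmsTsT⇒ddmsdTsTsT⇒ddmsddTsTsTsT⇒ddmsddmsTsTsT⇒ddmsddmsmsTsT⇒ddmsddmsmsmsT⇒ddmsddmsmsmsm

T ⇒ dTsT   [T -> d T s T]
dTsT ⇒ ddTsTsT   [T -> d T s T]
ddTsTsT ⇒ ddmsTsT   [T -> m]
ddmsTsT ⇒ ddmsdTsTsT   [T -> d T s T]
ddmsdTsTsT ⇒ ddmsddTsTsTsT   [T -> d T s T]
ddmsddTsTsTsT ⇒ ddmsddmsTsTsT   [T -> m]
ddmsddmsTsTsT ⇒ ddmsddmsmsTsT   [T -> m]
ddmsddmsmsTsT ⇒ ddmsddmsmsmsT   [T -> m]
ddmsddmsmsmsT ⇒ ddmsddmsmsmsm   [T -> m]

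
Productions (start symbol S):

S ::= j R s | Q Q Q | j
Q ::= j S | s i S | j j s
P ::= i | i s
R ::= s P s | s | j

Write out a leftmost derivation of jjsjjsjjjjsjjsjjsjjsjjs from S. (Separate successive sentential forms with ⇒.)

S ⇒ QQQ ⇒ jjsQQ ⇒ jjsjjsQ ⇒ jjsjjsjS ⇒ jjsjjsjQQQ ⇒ jjsjjsjjSQQ ⇒ jjsjjsjjQQQQQ ⇒ jjsjjsjjjjsQQQQ ⇒ jjsjjsjjjjsjjsQQQ ⇒ jjsjjsjjjjsjjsjjsQQ ⇒ jjsjjsjjjjsjjsjjsjjsQ ⇒ jjsjjsjjjjsjjsjjsjjsjjs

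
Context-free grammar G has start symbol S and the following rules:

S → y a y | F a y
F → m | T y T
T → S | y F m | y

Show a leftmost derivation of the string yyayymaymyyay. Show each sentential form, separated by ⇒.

S⇒Fay⇒TyTay⇒yFmyTay⇒yTyTmyTay⇒ySyTmyTay⇒yyayyTmyTay⇒yyayySmyTay⇒yyayyFaymyTay⇒yyayymaymyTay⇒yyayymaymyyay

S ⇒ Fay   [S → F a y]
Fay ⇒ TyTay   [F → T y T]
TyTay ⇒ yFmyTay   [T → y F m]
yFmyTay ⇒ yTyTmyTay   [F → T y T]
yTyTmyTay ⇒ ySyTmyTay   [T → S]
ySyTmyTay ⇒ yyayyTmyTay   [S → y a y]
yyayyTmyTay ⇒ yyayySmyTay   [T → S]
yyayySmyTay ⇒ yyayyFaymyTay   [S → F a y]
yyayyFaymyTay ⇒ yyayymaymyTay   [F → m]
yyayymaymyTay ⇒ yyayymaymyyay   [T → y]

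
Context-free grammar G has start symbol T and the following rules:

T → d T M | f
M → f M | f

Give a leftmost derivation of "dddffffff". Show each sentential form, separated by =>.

T => dTM => ddTMM => dddTMMM => dddfMMM => dddffMMM => dddfffMM => dddffffM => dddfffffM => dddffffff

T => dTM   [T → d T M]
dTM => ddTMM   [T → d T M]
ddTMM => dddTMMM   [T → d T M]
dddTMMM => dddfMMM   [T → f]
dddfMMM => dddffMMM   [M → f M]
dddffMMM => dddfffMM   [M → f]
dddfffMM => dddffffM   [M → f]
dddffffM => dddfffffM   [M → f M]
dddfffffM => dddffffff   [M → f]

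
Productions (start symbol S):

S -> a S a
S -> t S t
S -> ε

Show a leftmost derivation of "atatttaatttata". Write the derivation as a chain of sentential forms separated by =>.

S=>aSa=>atSta=>ataSata=>atatStata=>atattSttata=>atatttStttata=>atatttaSatttata=>atatttaatttata

S => aSa   [S -> a S a]
aSa => atSta   [S -> t S t]
atSta => ataSata   [S -> a S a]
ataSata => atatStata   [S -> t S t]
atatStata => atattSttata   [S -> t S t]
atattSttata => atatttStttata   [S -> t S t]
atatttStttata => atatttaSatttata   [S -> a S a]
atatttaSatttata => atatttaatttata   [S -> ε]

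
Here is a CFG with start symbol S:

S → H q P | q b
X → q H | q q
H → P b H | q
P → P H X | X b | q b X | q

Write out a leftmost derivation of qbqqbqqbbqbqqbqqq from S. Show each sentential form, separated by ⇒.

S ⇒ HqP ⇒ PbHqP ⇒ qbXbHqP ⇒ qbqqbHqP ⇒ qbqqbPbHqP ⇒ qbqqbXbbHqP ⇒ qbqqbqqbbHqP ⇒ qbqqbqqbbPbHqP ⇒ qbqqbqqbbqbXbHqP ⇒ qbqqbqqbbqbqHbHqP ⇒ qbqqbqqbbqbqqbHqP ⇒ qbqqbqqbbqbqqbqqP ⇒ qbqqbqqbbqbqqbqqq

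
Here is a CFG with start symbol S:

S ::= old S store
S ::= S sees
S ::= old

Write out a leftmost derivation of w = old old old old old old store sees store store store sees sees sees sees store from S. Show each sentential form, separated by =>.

S => old S store => old S sees store => old S sees sees store => old S sees sees sees store => old S sees sees sees sees store => old old S store sees sees sees sees store => old old old S store store sees sees sees sees store => old old old old S store store store sees sees sees sees store => old old old old S sees store store store sees sees sees sees store => old old old old old S store sees store store store sees sees sees sees store => old old old old old old store sees store store store sees sees sees sees store

S => old S store   [S ::= old S store]
old S store => old S sees store   [S ::= S sees]
old S sees store => old S sees sees store   [S ::= S sees]
old S sees sees store => old S sees sees sees store   [S ::= S sees]
old S sees sees sees store => old S sees sees sees sees store   [S ::= S sees]
old S sees sees sees sees store => old old S store sees sees sees sees store   [S ::= old S store]
old old S store sees sees sees sees store => old old old S store store sees sees sees sees store   [S ::= old S store]
old old old S store store sees sees sees sees store => old old old old S store store store sees sees sees sees store   [S ::= old S store]
old old old old S store store store sees sees sees sees store => old old old old S sees store store store sees sees sees sees store   [S ::= S sees]
old old old old S sees store store store sees sees sees sees store => old old old old old S store sees store store store sees sees sees sees store   [S ::= old S store]
old old old old old S store sees store store store sees sees sees sees store => old old old old old old store sees store store store sees sees sees sees store   [S ::= old]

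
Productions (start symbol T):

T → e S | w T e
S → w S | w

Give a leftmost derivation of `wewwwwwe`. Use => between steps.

T => wTe   [T → w T e]
wTe => weSe   [T → e S]
weSe => wewSe   [S → w S]
wewSe => wewwSe   [S → w S]
wewwSe => wewwwSe   [S → w S]
wewwwSe => wewwwwSe   [S → w S]
wewwwwSe => wewwwwwe   [S → w]

T => wTe => weSe => wewSe => wewwSe => wewwwSe => wewwwwSe => wewwwwwe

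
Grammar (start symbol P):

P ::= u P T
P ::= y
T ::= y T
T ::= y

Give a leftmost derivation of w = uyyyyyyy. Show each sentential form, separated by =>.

P=>uPT=>uyT=>uyyT=>uyyyT=>uyyyyT=>uyyyyyT=>uyyyyyyT=>uyyyyyyy

P => uPT   [P ::= u P T]
uPT => uyT   [P ::= y]
uyT => uyyT   [T ::= y T]
uyyT => uyyyT   [T ::= y T]
uyyyT => uyyyyT   [T ::= y T]
uyyyyT => uyyyyyT   [T ::= y T]
uyyyyyT => uyyyyyyT   [T ::= y T]
uyyyyyyT => uyyyyyyy   [T ::= y]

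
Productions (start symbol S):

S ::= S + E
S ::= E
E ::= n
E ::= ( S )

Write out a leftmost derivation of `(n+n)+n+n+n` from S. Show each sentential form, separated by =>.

S=>S+E=>S+E+E=>S+E+E+E=>E+E+E+E=>(S)+E+E+E=>(S+E)+E+E+E=>(E+E)+E+E+E=>(n+E)+E+E+E=>(n+n)+E+E+E=>(n+n)+n+E+E=>(n+n)+n+n+E=>(n+n)+n+n+n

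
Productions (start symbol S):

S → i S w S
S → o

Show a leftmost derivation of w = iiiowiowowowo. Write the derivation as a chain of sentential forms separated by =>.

S => iSwS   [S → i S w S]
iSwS => iiSwSwS   [S → i S w S]
iiSwSwS => iiiSwSwSwS   [S → i S w S]
iiiSwSwSwS => iiiowSwSwS   [S → o]
iiiowSwSwS => iiiowiSwSwSwS   [S → i S w S]
iiiowiSwSwSwS => iiiowiowSwSwS   [S → o]
iiiowiowSwSwS => iiiowiowowSwS   [S → o]
iiiowiowowSwS => iiiowiowowowS   [S → o]
iiiowiowowowS => iiiowiowowowo   [S → o]

S => iSwS => iiSwSwS => iiiSwSwSwS => iiiowSwSwS => iiiowiSwSwSwS => iiiowiowSwSwS => iiiowiowowSwS => iiiowiowowowS => iiiowiowowowo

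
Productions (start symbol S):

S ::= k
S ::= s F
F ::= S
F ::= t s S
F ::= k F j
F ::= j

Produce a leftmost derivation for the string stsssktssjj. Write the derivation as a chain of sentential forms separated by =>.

S => sF   [S ::= s F]
sF => stsS   [F ::= t s S]
stsS => stssF   [S ::= s F]
stssF => stssS   [F ::= S]
stssS => stsssF   [S ::= s F]
stsssF => stssskFj   [F ::= k F j]
stssskFj => stsssktsSj   [F ::= t s S]
stsssktsSj => stsssktssFj   [S ::= s F]
stsssktssFj => stsssktssjj   [F ::= j]

S=>sF=>stsS=>stssF=>stssS=>stsssF=>stssskFj=>stsssktsSj=>stsssktssFj=>stsssktssjj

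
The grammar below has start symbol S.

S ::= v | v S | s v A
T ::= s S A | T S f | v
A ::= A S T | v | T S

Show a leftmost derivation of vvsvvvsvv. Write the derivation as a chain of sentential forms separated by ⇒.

S ⇒ vS   [S ::= v S]
vS ⇒ vvS   [S ::= v S]
vvS ⇒ vvsvA   [S ::= s v A]
vvsvA ⇒ vvsvAST   [A ::= A S T]
vvsvAST ⇒ vvsvvST   [A ::= v]
vvsvvST ⇒ vvsvvvT   [S ::= v]
vvsvvvT ⇒ vvsvvvsSA   [T ::= s S A]
vvsvvvsSA ⇒ vvsvvvsvA   [S ::= v]
vvsvvvsvA ⇒ vvsvvvsvv   [A ::= v]

S⇒vS⇒vvS⇒vvsvA⇒vvsvAST⇒vvsvvST⇒vvsvvvT⇒vvsvvvsSA⇒vvsvvvsvA⇒vvsvvvsvv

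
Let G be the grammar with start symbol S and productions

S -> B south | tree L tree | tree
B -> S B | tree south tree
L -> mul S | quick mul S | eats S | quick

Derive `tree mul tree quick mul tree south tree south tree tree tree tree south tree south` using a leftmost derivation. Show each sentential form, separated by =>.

S => B south   [S -> B south]
B south => S B south   [B -> S B]
S B south => tree L tree B south   [S -> tree L tree]
tree L tree B south => tree mul S tree B south   [L -> mul S]
tree mul S tree B south => tree mul tree L tree tree B south   [S -> tree L tree]
tree mul tree L tree tree B south => tree mul tree quick mul S tree tree B south   [L -> quick mul S]
tree mul tree quick mul S tree tree B south => tree mul tree quick mul B south tree tree B south   [S -> B south]
tree mul tree quick mul B south tree tree B south => tree mul tree quick mul tree south tree south tree tree B south   [B -> tree south tree]
tree mul tree quick mul tree south tree south tree tree B south => tree mul tree quick mul tree south tree south tree tree S B south   [B -> S B]
tree mul tree quick mul tree south tree south tree tree S B south => tree mul tree quick mul tree south tree south tree tree tree B south   [S -> tree]
tree mul tree quick mul tree south tree south tree tree tree B south => tree mul tree quick mul tree south tree south tree tree tree tree south tree south   [B -> tree south tree]

S => B south => S B south => tree L tree B south => tree mul S tree B south => tree mul tree L tree tree B south => tree mul tree quick mul S tree tree B south => tree mul tree quick mul B south tree tree B south => tree mul tree quick mul tree south tree south tree tree B south => tree mul tree quick mul tree south tree south tree tree S B south => tree mul tree quick mul tree south tree south tree tree tree B south => tree mul tree quick mul tree south tree south tree tree tree tree south tree south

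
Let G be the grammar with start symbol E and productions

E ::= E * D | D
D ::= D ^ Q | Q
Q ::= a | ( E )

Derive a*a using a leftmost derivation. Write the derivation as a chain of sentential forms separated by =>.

E => E*D => D*D => Q*D => a*D => a*Q => a*a

E => E*D   [E ::= E * D]
E*D => D*D   [E ::= D]
D*D => Q*D   [D ::= Q]
Q*D => a*D   [Q ::= a]
a*D => a*Q   [D ::= Q]
a*Q => a*a   [Q ::= a]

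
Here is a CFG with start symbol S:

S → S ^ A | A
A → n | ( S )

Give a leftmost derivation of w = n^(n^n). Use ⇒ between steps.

S ⇒ S^A   [S → S ^ A]
S^A ⇒ A^A   [S → A]
A^A ⇒ n^A   [A → n]
n^A ⇒ n^(S)   [A → ( S )]
n^(S) ⇒ n^(S^A)   [S → S ^ A]
n^(S^A) ⇒ n^(A^A)   [S → A]
n^(A^A) ⇒ n^(n^A)   [A → n]
n^(n^A) ⇒ n^(n^n)   [A → n]

S⇒S^A⇒A^A⇒n^A⇒n^(S)⇒n^(S^A)⇒n^(A^A)⇒n^(n^A)⇒n^(n^n)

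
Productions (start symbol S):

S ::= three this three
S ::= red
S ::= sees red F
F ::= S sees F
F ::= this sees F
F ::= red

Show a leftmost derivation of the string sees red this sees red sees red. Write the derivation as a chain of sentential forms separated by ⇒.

S ⇒ sees red F ⇒ sees red this sees F ⇒ sees red this sees S sees F ⇒ sees red this sees red sees F ⇒ sees red this sees red sees red

S ⇒ sees red F   [S ::= sees red F]
sees red F ⇒ sees red this sees F   [F ::= this sees F]
sees red this sees F ⇒ sees red this sees S sees F   [F ::= S sees F]
sees red this sees S sees F ⇒ sees red this sees red sees F   [S ::= red]
sees red this sees red sees F ⇒ sees red this sees red sees red   [F ::= red]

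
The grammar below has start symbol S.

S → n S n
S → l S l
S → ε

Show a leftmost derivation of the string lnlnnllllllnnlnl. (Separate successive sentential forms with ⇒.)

S ⇒ lSl ⇒ lnSnl ⇒ lnlSlnl ⇒ lnlnSnlnl ⇒ lnlnnSnnlnl ⇒ lnlnnlSlnnlnl ⇒ lnlnnllSllnnlnl ⇒ lnlnnlllSlllnnlnl ⇒ lnlnnllllllnnlnl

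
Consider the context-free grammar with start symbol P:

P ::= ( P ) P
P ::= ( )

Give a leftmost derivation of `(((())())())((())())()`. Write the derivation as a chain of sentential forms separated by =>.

P => (P)P   [P ::= ( P ) P]
(P)P => ((P)P)P   [P ::= ( P ) P]
((P)P)P => (((P)P)P)P   [P ::= ( P ) P]
(((P)P)P)P => (((())P)P)P   [P ::= ( )]
(((())P)P)P => (((())())P)P   [P ::= ( )]
(((())())P)P => (((())())())P   [P ::= ( )]
(((())())())P => (((())())())(P)P   [P ::= ( P ) P]
(((())())())(P)P => (((())())())((P)P)P   [P ::= ( P ) P]
(((())())())((P)P)P => (((())())())((())P)P   [P ::= ( )]
(((())())())((())P)P => (((())())())((())())P   [P ::= ( )]
(((())())())((())())P => (((())())())((())())()   [P ::= ( )]

P => (P)P => ((P)P)P => (((P)P)P)P => (((())P)P)P => (((())())P)P => (((())())())P => (((())())())(P)P => (((())())())((P)P)P => (((())())())((())P)P => (((())())())((())())P => (((())())())((())())()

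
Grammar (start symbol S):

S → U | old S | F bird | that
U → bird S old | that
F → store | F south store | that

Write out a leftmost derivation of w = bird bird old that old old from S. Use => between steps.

S => U => bird S old => bird U old => bird bird S old old => bird bird old S old old => bird bird old that old old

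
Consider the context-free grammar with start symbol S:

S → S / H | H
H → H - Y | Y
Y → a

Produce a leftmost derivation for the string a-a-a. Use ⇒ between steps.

S ⇒ H ⇒ H-Y ⇒ H-Y-Y ⇒ Y-Y-Y ⇒ a-Y-Y ⇒ a-a-Y ⇒ a-a-a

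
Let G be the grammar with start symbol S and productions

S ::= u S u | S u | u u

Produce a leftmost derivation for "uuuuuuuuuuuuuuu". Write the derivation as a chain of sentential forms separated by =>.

S => Su => Suu => Suuu => uSuuuu => uuSuuuuu => uuuSuuuuuu => uuuSuuuuuuu => uuuuSuuuuuuuu => uuuuSuuuuuuuuu => uuuuuuuuuuuuuuu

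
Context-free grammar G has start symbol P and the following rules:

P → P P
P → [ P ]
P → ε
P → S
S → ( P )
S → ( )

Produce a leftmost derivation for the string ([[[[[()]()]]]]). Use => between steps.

P => S => (P) => (PP) => ([P]P) => ([[P]]P) => ([[[P]]]P) => ([[[[P]]]]P) => ([[[[PP]]]]P) => ([[[[[P]P]]]]P) => ([[[[[S]P]]]]P) => ([[[[[()]P]]]]P) => ([[[[[()]S]]]]P) => ([[[[[()]()]]]]P) => ([[[[[()]()]]]])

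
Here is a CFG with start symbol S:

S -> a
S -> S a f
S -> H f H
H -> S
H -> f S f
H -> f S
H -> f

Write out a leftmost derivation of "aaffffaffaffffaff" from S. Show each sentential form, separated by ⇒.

S ⇒ HfH   [S -> H f H]
HfH ⇒ SfH   [H -> S]
SfH ⇒ SaffH   [S -> S a f]
SaffH ⇒ aaffH   [S -> a]
aaffH ⇒ aafffSf   [H -> f S f]
aafffSf ⇒ aafffSaff   [S -> S a f]
aafffSaff ⇒ aafffHfHaff   [S -> H f H]
aafffHfHaff ⇒ aaffffSffHaff   [H -> f S f]
aaffffSffHaff ⇒ aaffffHfHffHaff   [S -> H f H]
aaffffHfHffHaff ⇒ aaffffSfHffHaff   [H -> S]
aaffffSfHffHaff ⇒ aaffffafHffHaff   [S -> a]
aaffffafHffHaff ⇒ aaffffaffSfffHaff   [H -> f S f]
aaffffaffSfffHaff ⇒ aaffffaffafffHaff   [S -> a]
aaffffaffafffHaff ⇒ aaffffaffaffffaff   [H -> f]

S⇒HfH⇒SfH⇒SaffH⇒aaffH⇒aafffSf⇒aafffSaff⇒aafffHfHaff⇒aaffffSffHaff⇒aaffffHfHffHaff⇒aaffffSfHffHaff⇒aaffffafHffHaff⇒aaffffaffSfffHaff⇒aaffffaffafffHaff⇒aaffffaffaffffaff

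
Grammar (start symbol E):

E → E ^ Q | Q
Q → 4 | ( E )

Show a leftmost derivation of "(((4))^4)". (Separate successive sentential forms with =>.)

E=>Q=>(E)=>(E^Q)=>(Q^Q)=>((E)^Q)=>((Q)^Q)=>(((E))^Q)=>(((Q))^Q)=>(((4))^Q)=>(((4))^4)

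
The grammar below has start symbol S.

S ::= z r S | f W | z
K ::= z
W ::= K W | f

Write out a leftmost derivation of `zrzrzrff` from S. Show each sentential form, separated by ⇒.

S ⇒ zrS   [S ::= z r S]
zrS ⇒ zrzrS   [S ::= z r S]
zrzrS ⇒ zrzrzrS   [S ::= z r S]
zrzrzrS ⇒ zrzrzrfW   [S ::= f W]
zrzrzrfW ⇒ zrzrzrff   [W ::= f]

S ⇒ zrS ⇒ zrzrS ⇒ zrzrzrS ⇒ zrzrzrfW ⇒ zrzrzrff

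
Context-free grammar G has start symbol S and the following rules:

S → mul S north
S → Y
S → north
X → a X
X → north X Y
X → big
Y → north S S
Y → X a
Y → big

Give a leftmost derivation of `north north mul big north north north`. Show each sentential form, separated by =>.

S => Y   [S → Y]
Y => north S S   [Y → north S S]
north S S => north Y S   [S → Y]
north Y S => north north S S S   [Y → north S S]
north north S S S => north north mul S north S S   [S → mul S north]
north north mul S north S S => north north mul Y north S S   [S → Y]
north north mul Y north S S => north north mul big north S S   [Y → big]
north north mul big north S S => north north mul big north north S   [S → north]
north north mul big north north S => north north mul big north north north   [S → north]

S => Y => north S S => north Y S => north north S S S => north north mul S north S S => north north mul Y north S S => north north mul big north S S => north north mul big north north S => north north mul big north north north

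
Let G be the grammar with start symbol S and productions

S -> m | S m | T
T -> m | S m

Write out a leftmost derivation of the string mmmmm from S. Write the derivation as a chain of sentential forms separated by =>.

S => Sm   [S -> S m]
Sm => Tm   [S -> T]
Tm => Smm   [T -> S m]
Smm => Smmm   [S -> S m]
Smmm => Smmmm   [S -> S m]
Smmmm => mmmmm   [S -> m]

S=>Sm=>Tm=>Smm=>Smmm=>Smmmm=>mmmmm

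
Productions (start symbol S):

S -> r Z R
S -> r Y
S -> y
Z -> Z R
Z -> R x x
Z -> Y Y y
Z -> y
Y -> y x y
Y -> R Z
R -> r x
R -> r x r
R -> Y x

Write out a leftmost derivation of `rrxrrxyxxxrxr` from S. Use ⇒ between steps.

S ⇒ rY   [S -> r Y]
rY ⇒ rRZ   [Y -> R Z]
rRZ ⇒ rrxrZ   [R -> r x r]
rrxrZ ⇒ rrxrZR   [Z -> Z R]
rrxrZR ⇒ rrxrRxxR   [Z -> R x x]
rrxrRxxR ⇒ rrxrYxxxR   [R -> Y x]
rrxrYxxxR ⇒ rrxrRZxxxR   [Y -> R Z]
rrxrRZxxxR ⇒ rrxrrxZxxxR   [R -> r x]
rrxrrxZxxxR ⇒ rrxrrxyxxxR   [Z -> y]
rrxrrxyxxxR ⇒ rrxrrxyxxxrxr   [R -> r x r]

S ⇒ rY ⇒ rRZ ⇒ rrxrZ ⇒ rrxrZR ⇒ rrxrRxxR ⇒ rrxrYxxxR ⇒ rrxrRZxxxR ⇒ rrxrrxZxxxR ⇒ rrxrrxyxxxR ⇒ rrxrrxyxxxrxr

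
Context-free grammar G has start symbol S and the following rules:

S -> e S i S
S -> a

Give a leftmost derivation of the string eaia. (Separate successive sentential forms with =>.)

S => eSiS   [S -> e S i S]
eSiS => eaiS   [S -> a]
eaiS => eaia   [S -> a]

S=>eSiS=>eaiS=>eaia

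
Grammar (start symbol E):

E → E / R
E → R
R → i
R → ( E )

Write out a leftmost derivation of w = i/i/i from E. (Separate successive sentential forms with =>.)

E => E/R   [E → E / R]
E/R => E/R/R   [E → E / R]
E/R/R => R/R/R   [E → R]
R/R/R => i/R/R   [R → i]
i/R/R => i/i/R   [R → i]
i/i/R => i/i/i   [R → i]

E => E/R => E/R/R => R/R/R => i/R/R => i/i/R => i/i/i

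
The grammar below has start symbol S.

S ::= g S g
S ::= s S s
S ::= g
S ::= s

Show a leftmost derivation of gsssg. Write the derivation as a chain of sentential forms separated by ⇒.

S ⇒ gSg ⇒ gsSsg ⇒ gsssg

S ⇒ gSg   [S ::= g S g]
gSg ⇒ gsSsg   [S ::= s S s]
gsSsg ⇒ gsssg   [S ::= s]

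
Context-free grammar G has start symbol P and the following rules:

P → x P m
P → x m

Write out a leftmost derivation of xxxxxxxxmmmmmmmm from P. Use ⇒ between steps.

P⇒xPm⇒xxPmm⇒xxxPmmm⇒xxxxPmmmm⇒xxxxxPmmmmm⇒xxxxxxPmmmmmm⇒xxxxxxxPmmmmmmm⇒xxxxxxxxmmmmmmmm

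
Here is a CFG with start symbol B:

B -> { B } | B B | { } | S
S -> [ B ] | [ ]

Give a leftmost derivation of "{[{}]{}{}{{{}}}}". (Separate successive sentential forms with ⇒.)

B ⇒ {B}   [B -> { B }]
{B} ⇒ {BB}   [B -> B B]
{BB} ⇒ {BBB}   [B -> B B]
{BBB} ⇒ {SBB}   [B -> S]
{SBB} ⇒ {[B]BB}   [S -> [ B ]]
{[B]BB} ⇒ {[{}]BB}   [B -> { }]
{[{}]BB} ⇒ {[{}]BBB}   [B -> B B]
{[{}]BBB} ⇒ {[{}]{}BB}   [B -> { }]
{[{}]{}BB} ⇒ {[{}]{}{}B}   [B -> { }]
{[{}]{}{}B} ⇒ {[{}]{}{}{B}}   [B -> { B }]
{[{}]{}{}{B}} ⇒ {[{}]{}{}{{B}}}   [B -> { B }]
{[{}]{}{}{{B}}} ⇒ {[{}]{}{}{{{}}}}   [B -> { }]

B ⇒ {B} ⇒ {BB} ⇒ {BBB} ⇒ {SBB} ⇒ {[B]BB} ⇒ {[{}]BB} ⇒ {[{}]BBB} ⇒ {[{}]{}BB} ⇒ {[{}]{}{}B} ⇒ {[{}]{}{}{B}} ⇒ {[{}]{}{}{{B}}} ⇒ {[{}]{}{}{{{}}}}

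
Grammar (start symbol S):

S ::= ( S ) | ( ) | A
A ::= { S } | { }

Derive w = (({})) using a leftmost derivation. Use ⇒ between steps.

S ⇒ (S) ⇒ ((S)) ⇒ ((A)) ⇒ (({}))

S ⇒ (S)   [S ::= ( S )]
(S) ⇒ ((S))   [S ::= ( S )]
((S)) ⇒ ((A))   [S ::= A]
((A)) ⇒ (({}))   [A ::= { }]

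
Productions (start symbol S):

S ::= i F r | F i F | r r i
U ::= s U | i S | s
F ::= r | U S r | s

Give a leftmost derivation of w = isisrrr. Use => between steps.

S => iFr => iUSrr => isSrr => isiFrrr => isisrrr

S => iFr   [S ::= i F r]
iFr => iUSrr   [F ::= U S r]
iUSrr => isSrr   [U ::= s]
isSrr => isiFrrr   [S ::= i F r]
isiFrrr => isisrrr   [F ::= s]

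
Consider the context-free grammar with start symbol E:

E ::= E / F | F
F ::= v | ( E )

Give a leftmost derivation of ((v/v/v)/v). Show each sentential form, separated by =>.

E => F   [E ::= F]
F => (E)   [F ::= ( E )]
(E) => (E/F)   [E ::= E / F]
(E/F) => (F/F)   [E ::= F]
(F/F) => ((E)/F)   [F ::= ( E )]
((E)/F) => ((E/F)/F)   [E ::= E / F]
((E/F)/F) => ((E/F/F)/F)   [E ::= E / F]
((E/F/F)/F) => ((F/F/F)/F)   [E ::= F]
((F/F/F)/F) => ((v/F/F)/F)   [F ::= v]
((v/F/F)/F) => ((v/v/F)/F)   [F ::= v]
((v/v/F)/F) => ((v/v/v)/F)   [F ::= v]
((v/v/v)/F) => ((v/v/v)/v)   [F ::= v]

E => F => (E) => (E/F) => (F/F) => ((E)/F) => ((E/F)/F) => ((E/F/F)/F) => ((F/F/F)/F) => ((v/F/F)/F) => ((v/v/F)/F) => ((v/v/v)/F) => ((v/v/v)/v)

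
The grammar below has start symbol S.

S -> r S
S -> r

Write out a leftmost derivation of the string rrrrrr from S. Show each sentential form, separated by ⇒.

S ⇒ rS   [S -> r S]
rS ⇒ rrS   [S -> r S]
rrS ⇒ rrrS   [S -> r S]
rrrS ⇒ rrrrS   [S -> r S]
rrrrS ⇒ rrrrrS   [S -> r S]
rrrrrS ⇒ rrrrrr   [S -> r]

S ⇒ rS ⇒ rrS ⇒ rrrS ⇒ rrrrS ⇒ rrrrrS ⇒ rrrrrr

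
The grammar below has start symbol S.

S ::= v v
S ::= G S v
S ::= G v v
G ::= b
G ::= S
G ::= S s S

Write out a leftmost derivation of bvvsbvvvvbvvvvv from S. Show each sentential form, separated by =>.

S => GSv => SsSSv => GvvsSSv => bvvsSSv => bvvsGvvSv => bvvsbvvSv => bvvsbvvGSvv => bvvsbvvSSvv => bvvsbvvvvSvv => bvvsbvvvvGSvvv => bvvsbvvvvbSvvv => bvvsbvvvvbvvvvv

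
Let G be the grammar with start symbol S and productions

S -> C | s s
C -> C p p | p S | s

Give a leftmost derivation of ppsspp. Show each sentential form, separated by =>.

S=>C=>Cpp=>pSpp=>pCpp=>ppSpp=>ppsspp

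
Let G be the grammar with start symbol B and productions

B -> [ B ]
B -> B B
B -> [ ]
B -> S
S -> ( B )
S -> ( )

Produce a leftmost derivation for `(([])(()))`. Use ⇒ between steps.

B ⇒ S   [B -> S]
S ⇒ (B)   [S -> ( B )]
(B) ⇒ (BB)   [B -> B B]
(BB) ⇒ (SB)   [B -> S]
(SB) ⇒ ((B)B)   [S -> ( B )]
((B)B) ⇒ (([])B)   [B -> [ ]]
(([])B) ⇒ (([])S)   [B -> S]
(([])S) ⇒ (([])(B))   [S -> ( B )]
(([])(B)) ⇒ (([])(S))   [B -> S]
(([])(S)) ⇒ (([])(()))   [S -> ( )]

B ⇒ S ⇒ (B) ⇒ (BB) ⇒ (SB) ⇒ ((B)B) ⇒ (([])B) ⇒ (([])S) ⇒ (([])(B)) ⇒ (([])(S)) ⇒ (([])(()))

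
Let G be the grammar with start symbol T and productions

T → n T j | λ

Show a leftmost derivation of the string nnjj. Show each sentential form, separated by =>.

T=>nTj=>nnTjj=>nnjj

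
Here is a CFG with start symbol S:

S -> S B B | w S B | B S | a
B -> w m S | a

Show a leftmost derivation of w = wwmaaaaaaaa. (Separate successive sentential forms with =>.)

S => SBB => wSBBB => wBSBBB => wwmSSBBB => wwmBSSBBB => wwmaSSBBB => wwmaSBBSBBB => wwmaaBBSBBB => wwmaaaBSBBB => wwmaaaaSBBB => wwmaaaaaBBB => wwmaaaaaaBB => wwmaaaaaaaB => wwmaaaaaaaa

S => SBB   [S -> S B B]
SBB => wSBBB   [S -> w S B]
wSBBB => wBSBBB   [S -> B S]
wBSBBB => wwmSSBBB   [B -> w m S]
wwmSSBBB => wwmBSSBBB   [S -> B S]
wwmBSSBBB => wwmaSSBBB   [B -> a]
wwmaSSBBB => wwmaSBBSBBB   [S -> S B B]
wwmaSBBSBBB => wwmaaBBSBBB   [S -> a]
wwmaaBBSBBB => wwmaaaBSBBB   [B -> a]
wwmaaaBSBBB => wwmaaaaSBBB   [B -> a]
wwmaaaaSBBB => wwmaaaaaBBB   [S -> a]
wwmaaaaaBBB => wwmaaaaaaBB   [B -> a]
wwmaaaaaaBB => wwmaaaaaaaB   [B -> a]
wwmaaaaaaaB => wwmaaaaaaaa   [B -> a]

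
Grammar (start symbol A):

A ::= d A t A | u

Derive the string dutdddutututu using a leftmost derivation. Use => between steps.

A=>dAtA=>dutA=>dutdAtA=>dutddAtAtA=>dutdddAtAtAtA=>dutdddutAtAtA=>dutdddututAtA=>dutdddutututA=>dutdddutututu

A => dAtA   [A ::= d A t A]
dAtA => dutA   [A ::= u]
dutA => dutdAtA   [A ::= d A t A]
dutdAtA => dutddAtAtA   [A ::= d A t A]
dutddAtAtA => dutdddAtAtAtA   [A ::= d A t A]
dutdddAtAtAtA => dutdddutAtAtA   [A ::= u]
dutdddutAtAtA => dutdddututAtA   [A ::= u]
dutdddututAtA => dutdddutututA   [A ::= u]
dutdddutututA => dutdddutututu   [A ::= u]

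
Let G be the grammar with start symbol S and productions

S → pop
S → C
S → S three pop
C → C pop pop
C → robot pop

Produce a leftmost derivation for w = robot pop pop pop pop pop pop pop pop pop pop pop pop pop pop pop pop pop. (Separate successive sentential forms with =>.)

S => C => C pop pop => C pop pop pop pop => C pop pop pop pop pop pop => C pop pop pop pop pop pop pop pop => C pop pop pop pop pop pop pop pop pop pop => C pop pop pop pop pop pop pop pop pop pop pop pop => C pop pop pop pop pop pop pop pop pop pop pop pop pop pop => C pop pop pop pop pop pop pop pop pop pop pop pop pop pop pop pop => robot pop pop pop pop pop pop pop pop pop pop pop pop pop pop pop pop pop

S => C   [S → C]
C => C pop pop   [C → C pop pop]
C pop pop => C pop pop pop pop   [C → C pop pop]
C pop pop pop pop => C pop pop pop pop pop pop   [C → C pop pop]
C pop pop pop pop pop pop => C pop pop pop pop pop pop pop pop   [C → C pop pop]
C pop pop pop pop pop pop pop pop => C pop pop pop pop pop pop pop pop pop pop   [C → C pop pop]
C pop pop pop pop pop pop pop pop pop pop => C pop pop pop pop pop pop pop pop pop pop pop pop   [C → C pop pop]
C pop pop pop pop pop pop pop pop pop pop pop pop => C pop pop pop pop pop pop pop pop pop pop pop pop pop pop   [C → C pop pop]
C pop pop pop pop pop pop pop pop pop pop pop pop pop pop => C pop pop pop pop pop pop pop pop pop pop pop pop pop pop pop pop   [C → C pop pop]
C pop pop pop pop pop pop pop pop pop pop pop pop pop pop pop pop => robot pop pop pop pop pop pop pop pop pop pop pop pop pop pop pop pop pop   [C → robot pop]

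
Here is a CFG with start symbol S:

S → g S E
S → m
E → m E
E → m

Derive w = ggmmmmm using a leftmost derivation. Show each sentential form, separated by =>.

S => gSE   [S → g S E]
gSE => ggSEE   [S → g S E]
ggSEE => ggmEE   [S → m]
ggmEE => ggmmE   [E → m]
ggmmE => ggmmmE   [E → m E]
ggmmmE => ggmmmmE   [E → m E]
ggmmmmE => ggmmmmm   [E → m]

S=>gSE=>ggSEE=>ggmEE=>ggmmE=>ggmmmE=>ggmmmmE=>ggmmmmm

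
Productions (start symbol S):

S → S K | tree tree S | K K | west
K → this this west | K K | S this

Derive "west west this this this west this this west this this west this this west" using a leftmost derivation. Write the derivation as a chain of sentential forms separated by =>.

S => S K => west K => west K K => west K K K => west K K K K => west K K K K K => west S this K K K K => west west this K K K K => west west this this this west K K K => west west this this this west this this west K K => west west this this this west this this west this this west K => west west this this this west this this west this this west this this west

S => S K   [S → S K]
S K => west K   [S → west]
west K => west K K   [K → K K]
west K K => west K K K   [K → K K]
west K K K => west K K K K   [K → K K]
west K K K K => west K K K K K   [K → K K]
west K K K K K => west S this K K K K   [K → S this]
west S this K K K K => west west this K K K K   [S → west]
west west this K K K K => west west this this this west K K K   [K → this this west]
west west this this this west K K K => west west this this this west this this west K K   [K → this this west]
west west this this this west this this west K K => west west this this this west this this west this this west K   [K → this this west]
west west this this this west this this west this this west K => west west this this this west this this west this this west this this west   [K → this this west]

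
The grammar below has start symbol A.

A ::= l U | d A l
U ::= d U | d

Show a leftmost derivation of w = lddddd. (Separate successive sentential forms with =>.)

A => lU => ldU => lddU => ldddU => lddddU => lddddd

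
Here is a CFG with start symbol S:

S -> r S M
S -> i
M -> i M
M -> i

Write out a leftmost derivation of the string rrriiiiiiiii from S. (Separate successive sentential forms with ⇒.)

S ⇒ rSM ⇒ rrSMM ⇒ rrrSMMM ⇒ rrriMMM ⇒ rrriiMMM ⇒ rrriiiMMM ⇒ rrriiiiMM ⇒ rrriiiiiM ⇒ rrriiiiiiM ⇒ rrriiiiiiiM ⇒ rrriiiiiiiiM ⇒ rrriiiiiiiii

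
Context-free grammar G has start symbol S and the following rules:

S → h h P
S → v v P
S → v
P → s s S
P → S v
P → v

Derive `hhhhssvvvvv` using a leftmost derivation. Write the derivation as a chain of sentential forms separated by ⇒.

S ⇒ hhP   [S → h h P]
hhP ⇒ hhSv   [P → S v]
hhSv ⇒ hhhhPv   [S → h h P]
hhhhPv ⇒ hhhhssSv   [P → s s S]
hhhhssSv ⇒ hhhhssvvPv   [S → v v P]
hhhhssvvPv ⇒ hhhhssvvSvv   [P → S v]
hhhhssvvSvv ⇒ hhhhssvvvvv   [S → v]

S ⇒ hhP ⇒ hhSv ⇒ hhhhPv ⇒ hhhhssSv ⇒ hhhhssvvPv ⇒ hhhhssvvSvv ⇒ hhhhssvvvvv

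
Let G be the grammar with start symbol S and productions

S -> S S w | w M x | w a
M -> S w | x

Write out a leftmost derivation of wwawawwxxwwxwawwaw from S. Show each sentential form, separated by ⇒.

S ⇒ SSw ⇒ SSwSw ⇒ wMxSwSw ⇒ wSwxSwSw ⇒ wSSwwxSwSw ⇒ wSSwSwwxSwSw ⇒ wwaSwSwwxSwSw ⇒ wwawawSwwxSwSw ⇒ wwawawwMxwwxSwSw ⇒ wwawawwxxwwxSwSw ⇒ wwawawwxxwwxwawSw ⇒ wwawawwxxwwxwawwaw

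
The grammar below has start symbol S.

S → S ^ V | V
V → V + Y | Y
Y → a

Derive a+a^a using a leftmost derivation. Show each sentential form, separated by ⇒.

S⇒S^V⇒V^V⇒V+Y^V⇒Y+Y^V⇒a+Y^V⇒a+a^V⇒a+a^Y⇒a+a^a

S ⇒ S^V   [S → S ^ V]
S^V ⇒ V^V   [S → V]
V^V ⇒ V+Y^V   [V → V + Y]
V+Y^V ⇒ Y+Y^V   [V → Y]
Y+Y^V ⇒ a+Y^V   [Y → a]
a+Y^V ⇒ a+a^V   [Y → a]
a+a^V ⇒ a+a^Y   [V → Y]
a+a^Y ⇒ a+a^a   [Y → a]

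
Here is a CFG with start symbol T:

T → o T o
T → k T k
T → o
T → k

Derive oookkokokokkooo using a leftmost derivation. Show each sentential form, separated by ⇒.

T ⇒ oTo ⇒ ooToo ⇒ oooTooo ⇒ oookTkooo ⇒ oookkTkkooo ⇒ oookkoTokkooo ⇒ oookkokTkokkooo ⇒ oookkokokokkooo

T ⇒ oTo   [T → o T o]
oTo ⇒ ooToo   [T → o T o]
ooToo ⇒ oooTooo   [T → o T o]
oooTooo ⇒ oookTkooo   [T → k T k]
oookTkooo ⇒ oookkTkkooo   [T → k T k]
oookkTkkooo ⇒ oookkoTokkooo   [T → o T o]
oookkoTokkooo ⇒ oookkokTkokkooo   [T → k T k]
oookkokTkokkooo ⇒ oookkokokokkooo   [T → o]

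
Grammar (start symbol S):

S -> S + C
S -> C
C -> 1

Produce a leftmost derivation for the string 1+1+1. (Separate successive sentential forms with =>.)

S => S+C   [S -> S + C]
S+C => S+C+C   [S -> S + C]
S+C+C => C+C+C   [S -> C]
C+C+C => 1+C+C   [C -> 1]
1+C+C => 1+1+C   [C -> 1]
1+1+C => 1+1+1   [C -> 1]

S=>S+C=>S+C+C=>C+C+C=>1+C+C=>1+1+C=>1+1+1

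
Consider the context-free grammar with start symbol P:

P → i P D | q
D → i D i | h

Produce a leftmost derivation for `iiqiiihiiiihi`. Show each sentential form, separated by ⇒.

P⇒iPD⇒iiPDD⇒iiqDD⇒iiqiDiD⇒iiqiiDiiD⇒iiqiiiDiiiD⇒iiqiiihiiiD⇒iiqiiihiiiiDi⇒iiqiiihiiiihi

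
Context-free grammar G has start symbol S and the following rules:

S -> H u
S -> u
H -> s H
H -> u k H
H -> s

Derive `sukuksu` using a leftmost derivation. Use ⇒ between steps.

S⇒Hu⇒sHu⇒sukHu⇒sukukHu⇒sukuksu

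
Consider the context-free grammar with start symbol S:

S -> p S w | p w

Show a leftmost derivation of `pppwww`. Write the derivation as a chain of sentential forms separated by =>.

S => pSw => ppSww => pppwww

S => pSw   [S -> p S w]
pSw => ppSww   [S -> p S w]
ppSww => pppwww   [S -> p w]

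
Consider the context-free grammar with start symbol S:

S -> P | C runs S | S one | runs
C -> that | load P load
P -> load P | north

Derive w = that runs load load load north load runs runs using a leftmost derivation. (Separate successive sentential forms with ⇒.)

S ⇒ C runs S   [S -> C runs S]
C runs S ⇒ that runs S   [C -> that]
that runs S ⇒ that runs C runs S   [S -> C runs S]
that runs C runs S ⇒ that runs load P load runs S   [C -> load P load]
that runs load P load runs S ⇒ that runs load load P load runs S   [P -> load P]
that runs load load P load runs S ⇒ that runs load load load P load runs S   [P -> load P]
that runs load load load P load runs S ⇒ that runs load load load north load runs S   [P -> north]
that runs load load load north load runs S ⇒ that runs load load load north load runs runs   [S -> runs]

S ⇒ C runs S ⇒ that runs S ⇒ that runs C runs S ⇒ that runs load P load runs S ⇒ that runs load load P load runs S ⇒ that runs load load load P load runs S ⇒ that runs load load load north load runs S ⇒ that runs load load load north load runs runs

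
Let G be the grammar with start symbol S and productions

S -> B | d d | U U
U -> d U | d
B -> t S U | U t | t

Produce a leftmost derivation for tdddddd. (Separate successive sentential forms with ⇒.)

S ⇒ B   [S -> B]
B ⇒ tSU   [B -> t S U]
tSU ⇒ tUUU   [S -> U U]
tUUU ⇒ tdUUU   [U -> d U]
tdUUU ⇒ tddUUU   [U -> d U]
tddUUU ⇒ tdddUUU   [U -> d U]
tdddUUU ⇒ tddddUU   [U -> d]
tddddUU ⇒ tdddddU   [U -> d]
tdddddU ⇒ tdddddd   [U -> d]

S⇒B⇒tSU⇒tUUU⇒tdUUU⇒tddUUU⇒tdddUUU⇒tddddUU⇒tdddddU⇒tdddddd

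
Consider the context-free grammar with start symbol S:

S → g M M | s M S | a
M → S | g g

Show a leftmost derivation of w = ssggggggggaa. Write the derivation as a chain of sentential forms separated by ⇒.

S ⇒ sMS   [S → s M S]
sMS ⇒ sSS   [M → S]
sSS ⇒ ssMSS   [S → s M S]
ssMSS ⇒ ssggSS   [M → g g]
ssggSS ⇒ ssgggMMS   [S → g M M]
ssgggMMS ⇒ ssgggggMS   [M → g g]
ssgggggMS ⇒ ssgggggSS   [M → S]
ssgggggSS ⇒ ssggggggMMS   [S → g M M]
ssggggggMMS ⇒ ssggggggggMS   [M → g g]
ssggggggggMS ⇒ ssggggggggSS   [M → S]
ssggggggggSS ⇒ ssggggggggaS   [S → a]
ssggggggggaS ⇒ ssggggggggaa   [S → a]

S ⇒ sMS ⇒ sSS ⇒ ssMSS ⇒ ssggSS ⇒ ssgggMMS ⇒ ssgggggMS ⇒ ssgggggSS ⇒ ssggggggMMS ⇒ ssggggggggMS ⇒ ssggggggggSS ⇒ ssggggggggaS ⇒ ssggggggggaa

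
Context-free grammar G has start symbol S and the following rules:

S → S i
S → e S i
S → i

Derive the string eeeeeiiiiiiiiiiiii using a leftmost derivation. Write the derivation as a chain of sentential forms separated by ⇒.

S ⇒ eSi   [S → e S i]
eSi ⇒ eSii   [S → S i]
eSii ⇒ eSiii   [S → S i]
eSiii ⇒ eeSiiii   [S → e S i]
eeSiiii ⇒ eeeSiiiii   [S → e S i]
eeeSiiiii ⇒ eeeSiiiiii   [S → S i]
eeeSiiiiii ⇒ eeeeSiiiiiii   [S → e S i]
eeeeSiiiiiii ⇒ eeeeSiiiiiiii   [S → S i]
eeeeSiiiiiiii ⇒ eeeeSiiiiiiiii   [S → S i]
eeeeSiiiiiiiii ⇒ eeeeSiiiiiiiiii   [S → S i]
eeeeSiiiiiiiiii ⇒ eeeeSiiiiiiiiiii   [S → S i]
eeeeSiiiiiiiiiii ⇒ eeeeeSiiiiiiiiiiii   [S → e S i]
eeeeeSiiiiiiiiiiii ⇒ eeeeeiiiiiiiiiiiii   [S → i]

S ⇒ eSi ⇒ eSii ⇒ eSiii ⇒ eeSiiii ⇒ eeeSiiiii ⇒ eeeSiiiiii ⇒ eeeeSiiiiiii ⇒ eeeeSiiiiiiii ⇒ eeeeSiiiiiiiii ⇒ eeeeSiiiiiiiiii ⇒ eeeeSiiiiiiiiiii ⇒ eeeeeSiiiiiiiiiiii ⇒ eeeeeiiiiiiiiiiiii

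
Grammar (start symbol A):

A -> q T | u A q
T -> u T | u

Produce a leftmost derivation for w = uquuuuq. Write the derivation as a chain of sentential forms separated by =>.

A => uAq   [A -> u A q]
uAq => uqTq   [A -> q T]
uqTq => uquTq   [T -> u T]
uquTq => uquuTq   [T -> u T]
uquuTq => uquuuTq   [T -> u T]
uquuuTq => uquuuuq   [T -> u]

A=>uAq=>uqTq=>uquTq=>uquuTq=>uquuuTq=>uquuuuq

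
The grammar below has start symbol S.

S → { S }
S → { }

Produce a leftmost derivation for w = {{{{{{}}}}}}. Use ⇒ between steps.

S ⇒ {S}   [S → { S }]
{S} ⇒ {{S}}   [S → { S }]
{{S}} ⇒ {{{S}}}   [S → { S }]
{{{S}}} ⇒ {{{{S}}}}   [S → { S }]
{{{{S}}}} ⇒ {{{{{S}}}}}   [S → { S }]
{{{{{S}}}}} ⇒ {{{{{{}}}}}}   [S → { }]

S⇒{S}⇒{{S}}⇒{{{S}}}⇒{{{{S}}}}⇒{{{{{S}}}}}⇒{{{{{{}}}}}}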